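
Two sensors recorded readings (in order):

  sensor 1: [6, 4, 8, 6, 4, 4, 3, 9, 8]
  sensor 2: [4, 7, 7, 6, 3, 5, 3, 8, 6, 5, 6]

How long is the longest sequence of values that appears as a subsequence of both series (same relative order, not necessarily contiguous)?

4

Let dp[i][j] be the LCS length of the first i values of sensor 1 and the first j values of sensor 2. dp[i][j] = dp[i-1][j-1]+1 when the i-th and j-th values match, else max(dp[i-1][j], dp[i][j-1]).
    ·  4  7  7  6  3  5  3  8  6  5  6
 ·  0  0  0  0  0  0  0  0  0  0  0  0
 6  0  0  0  0  1  1  1  1  1  1  1  1
 4  0  1  1  1  1  1  1  1  1  1  1  1
 8  0  1  1  1  1  1  1  1  2  2  2  2
 6  0  1  1  1  2  2  2  2  2  3  3  3
 4  0  1  1  1  2  2  2  2  2  3  3  3
 4  0  1  1  1  2  2  2  2  2  3  3  3
 3  0  1  1  1  2  3  3  3  3  3  3  3
 9  0  1  1  1  2  3  3  3  3  3  3  3
 8  0  1  1  1  2  3  3  3  4  4  4  4
dp[9][11] = 4. One LCS (by backtracking along matches): 4, 6, 3, 8.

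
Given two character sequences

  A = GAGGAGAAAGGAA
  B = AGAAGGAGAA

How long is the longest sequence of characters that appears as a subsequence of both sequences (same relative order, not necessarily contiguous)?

Match G (A #1, B #2); then A (A #2, B #4); then G (A #4, B #5); then G (A #6, B #6); then A (A #9, B #7); then G (A #11, B #8); then A (A #12, B #9); then A (A #13, B #10) — 8 characters in the same relative order in both. The LCS DP gives dp[13][10] = 8, so this is optimal.

8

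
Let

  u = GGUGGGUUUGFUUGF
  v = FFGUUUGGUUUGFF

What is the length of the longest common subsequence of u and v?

One common subsequence of length 10: G at u[1]=v[3] → U at u[3]=v[6] → G at u[5]=v[7] → G at u[6]=v[8] → U at u[7]=v[9] → U at u[8]=v[10] → U at u[9]=v[11] → G at u[10]=v[12] → F at u[11]=v[13] → F at u[15]=v[14]. The LCS DP gives dp[15][14] = 10, so this is optimal.

10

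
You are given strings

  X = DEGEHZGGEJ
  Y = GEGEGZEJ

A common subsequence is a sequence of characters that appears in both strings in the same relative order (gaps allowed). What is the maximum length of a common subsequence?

6

Let dp[i][j] be the LCS length of the first i characters of X and the first j characters of Y. dp[i][j] = dp[i-1][j-1]+1 when the i-th and j-th characters match, else max(dp[i-1][j], dp[i][j-1]).
    ·  G  E  G  E  G  Z  E  J
 ·  0  0  0  0  0  0  0  0  0
 D  0  0  0  0  0  0  0  0  0
 E  0  0  1  1  1  1  1  1  1
 G  0  1  1  2  2  2  2  2  2
 E  0  1  2  2  3  3  3  3  3
 H  0  1  2  2  3  3  3  3  3
 Z  0  1  2  2  3  3  4  4  4
 G  0  1  2  3  3  4  4  4  4
 G  0  1  2  3  3  4  4  4  4
 E  0  1  2  3  4  4  4  5  5
 J  0  1  2  3  4  4  4  5  6
dp[10][8] = 6. One LCS (by backtracking along matches): EGEZEJ.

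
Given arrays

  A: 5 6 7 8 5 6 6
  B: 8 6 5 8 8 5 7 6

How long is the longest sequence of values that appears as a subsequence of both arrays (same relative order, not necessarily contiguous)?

Taking 5 at A[1]=B[3] → 8 at A[4]=B[5] → 5 at A[5]=B[6] → 6 at A[7]=B[8] gives a common subsequence of length 4, and the DP table's final entry dp[7][8] is also 4, so no common subsequence is longer.

4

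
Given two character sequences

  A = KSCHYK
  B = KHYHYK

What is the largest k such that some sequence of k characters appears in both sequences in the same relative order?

4

Let dp[i][j] be the LCS length of the first i characters of A and the first j characters of B. dp[i][j] = dp[i-1][j-1]+1 when the i-th and j-th characters match, else max(dp[i-1][j], dp[i][j-1]).
    ·  K  H  Y  H  Y  K
 ·  0  0  0  0  0  0  0
 K  0  1  1  1  1  1  1
 S  0  1  1  1  1  1  1
 C  0  1  1  1  1  1  1
 H  0  1  2  2  2  2  2
 Y  0  1  2  3  3  3  3
 K  0  1  2  3  3  3  4
dp[6][6] = 4. One LCS (by backtracking along matches): KHYK.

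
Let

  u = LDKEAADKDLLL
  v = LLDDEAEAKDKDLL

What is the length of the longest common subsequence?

Taking L at u[1]=v[2]; then D at u[2]=v[4]; then E at u[4]=v[5]; then A at u[5]=v[6]; then A at u[6]=v[8]; then D at u[7]=v[10]; then K at u[8]=v[11]; then D at u[9]=v[12]; then L at u[11]=v[13]; then L at u[12]=v[14] gives a common subsequence of length 10. The LCS DP gives dp[12][14] = 10, so this is optimal.

10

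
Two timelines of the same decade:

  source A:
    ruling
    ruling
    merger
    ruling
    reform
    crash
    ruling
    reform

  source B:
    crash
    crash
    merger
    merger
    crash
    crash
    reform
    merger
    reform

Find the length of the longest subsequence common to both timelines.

Pick merger [3,4]; then reform [5,7]; then reform [8,9]; all 3 events appear in both, in order, and the DP table's final entry dp[8][9] is also 3, so no common subsequence is longer.

3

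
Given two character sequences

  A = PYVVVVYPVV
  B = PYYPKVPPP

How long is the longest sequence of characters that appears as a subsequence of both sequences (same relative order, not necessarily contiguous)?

5

Let dp[i][j] be the LCS length of the first i characters of A and the first j characters of B. dp[i][j] = dp[i-1][j-1]+1 when the i-th and j-th characters match, else max(dp[i-1][j], dp[i][j-1]).
    ·  P  Y  Y  P  K  V  P  P  P
 ·  0  0  0  0  0  0  0  0  0  0
 P  0  1  1  1  1  1  1  1  1  1
 Y  0  1  2  2  2  2  2  2  2  2
 V  0  1  2  2  2  2  3  3  3  3
 V  0  1  2  2  2  2  3  3  3  3
 V  0  1  2  2  2  2  3  3  3  3
 V  0  1  2  2  2  2  3  3  3  3
 Y  0  1  2  3  3  3  3  3  3  3
 P  0  1  2  3  4  4  4  4  4  4
 V  0  1  2  3  4  4  5  5  5  5
 V  0  1  2  3  4  4  5  5  5  5
dp[10][9] = 5. One LCS (by backtracking along matches): PYYPV.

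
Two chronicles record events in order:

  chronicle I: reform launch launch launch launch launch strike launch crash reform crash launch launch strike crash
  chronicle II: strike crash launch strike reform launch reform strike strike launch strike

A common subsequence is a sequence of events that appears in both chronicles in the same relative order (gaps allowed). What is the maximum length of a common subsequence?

6

Match launch [6,3] → strike [7,4] → launch [8,6] → reform [10,7] → launch [13,10] → strike [14,11] — 6 events in the same relative order in both. dp[15][11] = 6 confirms this is the maximum.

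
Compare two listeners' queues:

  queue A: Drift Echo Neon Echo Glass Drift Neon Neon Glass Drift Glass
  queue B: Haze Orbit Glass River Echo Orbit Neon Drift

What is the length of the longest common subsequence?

One common subsequence of length 3: Echo [2,5], then Neon [8,7], then Drift [10,8]. dp[11][8] = 3 confirms this is the maximum.

3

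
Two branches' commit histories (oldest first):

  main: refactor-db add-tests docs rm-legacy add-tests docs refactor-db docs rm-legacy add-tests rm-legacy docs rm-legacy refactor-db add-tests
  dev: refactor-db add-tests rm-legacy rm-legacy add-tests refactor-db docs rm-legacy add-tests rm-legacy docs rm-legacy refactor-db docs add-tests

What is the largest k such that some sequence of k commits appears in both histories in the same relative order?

13

One common subsequence of length 13: refactor-db [1,1] → add-tests [2,2] → rm-legacy [4,4] → add-tests [5,5] → refactor-db [7,6] → docs [8,7] → rm-legacy [9,8] → add-tests [10,9] → rm-legacy [11,10] → docs [12,11] → rm-legacy [13,12] → refactor-db [14,13] → add-tests [15,15]. The LCS DP gives dp[15][15] = 13, so this is optimal.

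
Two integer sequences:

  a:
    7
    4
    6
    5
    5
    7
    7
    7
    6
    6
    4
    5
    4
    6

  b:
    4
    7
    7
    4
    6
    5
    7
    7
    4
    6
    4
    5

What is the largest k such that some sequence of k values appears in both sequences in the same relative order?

9

Taking 7 at a[1]=b[3], 4 at a[2]=b[4], 6 at a[3]=b[5], 5 at a[5]=b[6], 7 at a[6]=b[7], 7 at a[7]=b[8], 6 at a[10]=b[10], 4 at a[11]=b[11], 5 at a[12]=b[12] gives a common subsequence of length 9. The LCS DP gives dp[14][12] = 9, so this is optimal.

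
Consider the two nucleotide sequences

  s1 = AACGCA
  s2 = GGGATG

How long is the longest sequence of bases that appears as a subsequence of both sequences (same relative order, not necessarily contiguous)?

2

One common subsequence of length 2: A at s1[1]=s2[4], then G at s1[4]=s2[6]. The LCS DP gives dp[6][6] = 2, so this is optimal.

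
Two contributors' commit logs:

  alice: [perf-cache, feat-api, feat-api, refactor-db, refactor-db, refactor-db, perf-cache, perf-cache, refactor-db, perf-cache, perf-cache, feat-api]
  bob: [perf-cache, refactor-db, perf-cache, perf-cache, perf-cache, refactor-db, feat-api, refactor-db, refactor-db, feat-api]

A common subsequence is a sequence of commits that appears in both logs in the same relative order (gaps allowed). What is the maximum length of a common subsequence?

Match perf-cache [1,1] → refactor-db [4,2] → refactor-db [5,6] → refactor-db [6,8] → refactor-db [9,9] → feat-api [12,10] — 6 commits in the same relative order in both, and the DP table's final entry dp[12][10] is also 6, so no common subsequence is longer.

6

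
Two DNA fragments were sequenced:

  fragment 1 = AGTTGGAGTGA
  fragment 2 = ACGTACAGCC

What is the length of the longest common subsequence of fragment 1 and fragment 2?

Let dp[i][j] be the LCS length of the first i bases of fragment 1 and the first j bases of fragment 2. dp[i][j] = dp[i-1][j-1]+1 when the i-th and j-th bases match, else max(dp[i-1][j], dp[i][j-1]).
    ·  A  C  G  T  A  C  A  G  C  C
 ·  0  0  0  0  0  0  0  0  0  0  0
 A  0  1  1  1  1  1  1  1  1  1  1
 G  0  1  1  2  2  2  2  2  2  2  2
 T  0  1  1  2  3  3  3  3  3  3  3
 T  0  1  1  2  3  3  3  3  3  3  3
 G  0  1  1  2  3  3  3  3  4  4  4
 G  0  1  1  2  3  3  3  3  4  4  4
 A  0  1  1  2  3  4  4  4  4  4  4
 G  0  1  1  2  3  4  4  4  5  5  5
 T  0  1  1  2  3  4  4  4  5  5  5
 G  0  1  1  2  3  4  4  4  5  5  5
 A  0  1  1  2  3  4  4  5  5  5  5
dp[11][10] = 5. One LCS (by backtracking along matches): AGTAG.

5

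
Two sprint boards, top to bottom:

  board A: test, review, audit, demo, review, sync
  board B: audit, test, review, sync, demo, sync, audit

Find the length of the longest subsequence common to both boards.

One common subsequence of length 4: test at board A[1]=board B[2]; then review at board A[2]=board B[3]; then demo at board A[4]=board B[5]; then sync at board A[6]=board B[6]. dp[6][7] = 4 confirms this is the maximum.

4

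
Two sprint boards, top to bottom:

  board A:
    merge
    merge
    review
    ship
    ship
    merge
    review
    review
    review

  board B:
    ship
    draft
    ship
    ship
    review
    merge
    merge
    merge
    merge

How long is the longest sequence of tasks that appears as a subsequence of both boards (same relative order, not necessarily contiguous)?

3

One common subsequence of length 3: merge [1,7] → merge [2,8] → merge [6,9]. The LCS DP gives dp[9][9] = 3, so this is optimal.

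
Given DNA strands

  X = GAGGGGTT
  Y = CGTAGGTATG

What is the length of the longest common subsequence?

6

One common subsequence of length 6: G [1,2], then A [2,4], then G [5,5], then G [6,6], then T [7,7], then T [8,9]. Since dp[8][10] = 6, nothing longer is possible.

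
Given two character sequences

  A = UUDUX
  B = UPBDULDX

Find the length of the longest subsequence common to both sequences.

4

One common subsequence of length 4: U at A[1]=B[1], U at A[2]=B[5], D at A[3]=B[7], X at A[5]=B[8]. Since dp[5][8] = 4, nothing longer is possible.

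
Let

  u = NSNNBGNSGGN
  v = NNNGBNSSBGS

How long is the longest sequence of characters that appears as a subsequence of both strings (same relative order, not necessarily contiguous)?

7

Let dp[i][j] be the LCS length of the first i characters of u and the first j characters of v. dp[i][j] = dp[i-1][j-1]+1 when the i-th and j-th characters match, else max(dp[i-1][j], dp[i][j-1]).
    ·  N  N  N  G  B  N  S  S  B  G  S
 ·  0  0  0  0  0  0  0  0  0  0  0  0
 N  0  1  1  1  1  1  1  1  1  1  1  1
 S  0  1  1  1  1  1  1  2  2  2  2  2
 N  0  1  2  2  2  2  2  2  2  2  2  2
 N  0  1  2  3  3  3  3  3  3  3  3  3
 B  0  1  2  3  3  4  4  4  4  4  4  4
 G  0  1  2  3  4  4  4  4  4  4  5  5
 N  0  1  2  3  4  4  5  5  5  5  5  5
 S  0  1  2  3  4  4  5  6  6  6  6  6
 G  0  1  2  3  4  4  5  6  6  6  7  7
 G  0  1  2  3  4  4  5  6  6  6  7  7
 N  0  1  2  3  4  4  5  6  6  6  7  7
dp[11][11] = 7. One LCS (by backtracking along matches): NNNBNSG.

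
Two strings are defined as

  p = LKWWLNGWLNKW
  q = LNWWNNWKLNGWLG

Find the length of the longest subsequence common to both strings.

8

One common subsequence of length 8: L [1,1]; then W [3,4]; then W [4,7]; then L [5,9]; then N [6,10]; then G [7,11]; then W [8,12]; then L [9,13]. The LCS DP gives dp[12][14] = 8, so this is optimal.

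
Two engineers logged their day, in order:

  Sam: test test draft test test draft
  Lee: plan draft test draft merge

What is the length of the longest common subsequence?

3

Match draft (Sam #3, Lee #2); then test (Sam #5, Lee #3); then draft (Sam #6, Lee #4) — 3 tasks in the same relative order in both. Since dp[6][5] = 3, nothing longer is possible.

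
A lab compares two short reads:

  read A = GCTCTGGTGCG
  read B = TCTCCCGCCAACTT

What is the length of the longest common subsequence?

5

Pick G (read A #1, read B #7), then C (read A #2, read B #9), then C (read A #4, read B #12), then T (read A #5, read B #13), then T (read A #8, read B #14); all 5 bases appear in both, in order. dp[11][14] = 5 confirms this is the maximum.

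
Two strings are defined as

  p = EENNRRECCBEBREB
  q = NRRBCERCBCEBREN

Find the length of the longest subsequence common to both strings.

10

Pick N [4,1]; then R [5,2]; then R [6,3]; then E [7,6]; then C [8,8]; then C [9,10]; then E [11,11]; then B [12,12]; then R [13,13]; then E [14,14]; all 10 characters appear in both, in order. Since dp[15][15] = 10, nothing longer is possible.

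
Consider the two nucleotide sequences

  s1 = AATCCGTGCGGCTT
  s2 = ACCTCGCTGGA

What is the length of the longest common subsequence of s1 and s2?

Taking A [2,1] → C [4,2] → C [5,3] → T [7,4] → G [8,6] → C [9,7] → G [10,9] → G [11,10] gives a common subsequence of length 8, and the DP table's final entry dp[14][11] is also 8, so no common subsequence is longer.

8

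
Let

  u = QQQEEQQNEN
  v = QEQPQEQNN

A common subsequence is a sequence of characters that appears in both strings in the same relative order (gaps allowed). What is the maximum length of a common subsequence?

Taking Q [1,1], then Q [2,3], then Q [3,5], then E [5,6], then Q [7,7], then N [8,8], then N [10,9] gives a common subsequence of length 7, and the DP table's final entry dp[10][9] is also 7, so no common subsequence is longer.

7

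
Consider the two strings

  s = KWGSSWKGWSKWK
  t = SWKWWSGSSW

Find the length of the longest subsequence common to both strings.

6

Pick K [1,3], then W [2,5], then G [3,7], then S [5,8], then S [10,9], then W [12,10]; all 6 characters appear in both, in order, and the DP table's final entry dp[13][10] is also 6, so no common subsequence is longer.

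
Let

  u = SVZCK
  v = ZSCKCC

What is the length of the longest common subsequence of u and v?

3

Match S (u #1, v #2), C (u #4, v #3), K (u #5, v #4) — 3 characters in the same relative order in both, and the DP table's final entry dp[5][6] is also 3, so no common subsequence is longer.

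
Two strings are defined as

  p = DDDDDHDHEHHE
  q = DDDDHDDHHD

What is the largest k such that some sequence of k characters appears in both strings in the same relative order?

8

Match D [1,1], then D [2,2], then D [3,3], then D [4,4], then D [5,6], then D [7,7], then H [8,8], then H [10,9] — 8 characters in the same relative order in both, and the DP table's final entry dp[12][10] is also 8, so no common subsequence is longer.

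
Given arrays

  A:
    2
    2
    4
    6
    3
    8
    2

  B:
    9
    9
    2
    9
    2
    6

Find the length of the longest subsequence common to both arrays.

3

Pick 2 at A[1]=B[3], then 2 at A[2]=B[5], then 6 at A[4]=B[6]; all 3 values appear in both, in order. Since dp[7][6] = 3, nothing longer is possible.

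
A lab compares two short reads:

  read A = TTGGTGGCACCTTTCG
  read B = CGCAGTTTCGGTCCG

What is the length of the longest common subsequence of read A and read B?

One common subsequence of length 8: T (read A #1, read B #7), T (read A #2, read B #8), G (read A #3, read B #10), G (read A #4, read B #11), T (read A #5, read B #12), C (read A #11, read B #13), C (read A #15, read B #14), G (read A #16, read B #15). Since dp[16][15] = 8, nothing longer is possible.

8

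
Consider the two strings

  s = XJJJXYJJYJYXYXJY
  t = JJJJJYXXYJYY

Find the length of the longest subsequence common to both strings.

Match J at s[2]=t[1] → J at s[3]=t[2] → J at s[4]=t[3] → J at s[7]=t[4] → J at s[8]=t[5] → Y at s[9]=t[6] → X at s[12]=t[8] → Y at s[13]=t[9] → J at s[15]=t[10] → Y at s[16]=t[12] — 10 characters in the same relative order in both. Since dp[16][12] = 10, nothing longer is possible.

10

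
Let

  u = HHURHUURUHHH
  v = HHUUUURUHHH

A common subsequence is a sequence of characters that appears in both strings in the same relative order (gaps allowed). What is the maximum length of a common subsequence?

10

Let dp[i][j] be the LCS length of the first i characters of u and the first j characters of v. dp[i][j] = dp[i-1][j-1]+1 when the i-th and j-th characters match, else max(dp[i-1][j], dp[i][j-1]).
    ·  H  H  U  U  U  U  R  U  H  H  H
 ·  0  0  0  0  0  0  0  0  0  0  0  0
 H  0  1  1  1  1  1  1  1  1  1  1  1
 H  0  1  2  2  2  2  2  2  2  2  2  2
 U  0  1  2  3  3  3  3  3  3  3  3  3
 R  0  1  2  3  3  3  3  4  4  4  4  4
 H  0  1  2  3  3  3  3  4  4  5  5  5
 U  0  1  2  3  4  4  4  4  5  5  5  5
 U  0  1  2  3  4  5  5  5  5  5  5  5
 R  0  1  2  3  4  5  5  6  6  6  6  6
 U  0  1  2  3  4  5  6  6  7  7  7  7
 H  0  1  2  3  4  5  6  6  7  8  8  8
 H  0  1  2  3  4  5  6  6  7  8  9  9
 H  0  1  2  3  4  5  6  6  7  8  9 10
dp[12][11] = 10. One LCS (by backtracking along matches): HHUUURUHHH.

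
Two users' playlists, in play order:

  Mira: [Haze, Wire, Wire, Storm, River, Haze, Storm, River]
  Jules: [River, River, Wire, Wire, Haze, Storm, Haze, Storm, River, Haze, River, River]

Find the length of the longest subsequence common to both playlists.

Taking Wire [2,3], Wire [3,4], Storm [4,8], River [5,9], Haze [6,10], River [8,12] gives a common subsequence of length 6. dp[8][12] = 6 confirms this is the maximum.

6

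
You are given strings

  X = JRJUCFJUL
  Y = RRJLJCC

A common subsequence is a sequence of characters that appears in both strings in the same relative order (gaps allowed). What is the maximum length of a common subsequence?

Let dp[i][j] be the LCS length of the first i characters of X and the first j characters of Y. dp[i][j] = dp[i-1][j-1]+1 when the i-th and j-th characters match, else max(dp[i-1][j], dp[i][j-1]).
    ·  R  R  J  L  J  C  C
 ·  0  0  0  0  0  0  0  0
 J  0  0  0  1  1  1  1  1
 R  0  1  1  1  1  1  1  1
 J  0  1  1  2  2  2  2  2
 U  0  1  1  2  2  2  2  2
 C  0  1  1  2  2  2  3  3
 F  0  1  1  2  2  2  3  3
 J  0  1  1  2  2  3  3  3
 U  0  1  1  2  2  3  3  3
 L  0  1  1  2  3  3  3  3
dp[9][7] = 3. One LCS (by backtracking along matches): JJC.

3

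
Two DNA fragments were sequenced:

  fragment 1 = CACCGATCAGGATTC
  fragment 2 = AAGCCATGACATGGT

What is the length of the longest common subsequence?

10

Taking A [2,2], then C [3,4], then C [4,5], then G [5,8], then A [6,9], then C [8,10], then A [9,11], then G [10,13], then G [11,14], then T [14,15] gives a common subsequence of length 10. The LCS DP gives dp[15][15] = 10, so this is optimal.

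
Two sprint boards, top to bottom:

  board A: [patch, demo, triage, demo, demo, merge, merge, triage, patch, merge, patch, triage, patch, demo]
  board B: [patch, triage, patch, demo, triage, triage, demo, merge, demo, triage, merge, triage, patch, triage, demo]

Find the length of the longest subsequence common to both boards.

Taking patch (board A #1, board B #3); then demo (board A #2, board B #4); then triage (board A #3, board B #6); then demo (board A #4, board B #7); then demo (board A #5, board B #9); then merge (board A #7, board B #11); then triage (board A #8, board B #12); then patch (board A #11, board B #13); then triage (board A #12, board B #14); then demo (board A #14, board B #15) gives a common subsequence of length 10. The LCS DP gives dp[14][15] = 10, so this is optimal.

10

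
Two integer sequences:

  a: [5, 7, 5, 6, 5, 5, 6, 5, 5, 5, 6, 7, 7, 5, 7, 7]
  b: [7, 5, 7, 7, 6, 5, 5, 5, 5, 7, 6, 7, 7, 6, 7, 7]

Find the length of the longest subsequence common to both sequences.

12

Taking 5 at a[1]=b[2], then 7 at a[2]=b[4], then 6 at a[4]=b[5], then 5 at a[5]=b[6], then 5 at a[6]=b[7], then 5 at a[8]=b[8], then 5 at a[9]=b[9], then 6 at a[11]=b[11], then 7 at a[12]=b[12], then 7 at a[13]=b[13], then 7 at a[15]=b[15], then 7 at a[16]=b[16] gives a common subsequence of length 12. Since dp[16][16] = 12, nothing longer is possible.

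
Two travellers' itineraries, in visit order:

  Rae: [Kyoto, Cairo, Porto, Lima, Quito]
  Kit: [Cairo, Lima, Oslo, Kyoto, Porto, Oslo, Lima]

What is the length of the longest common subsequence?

One common subsequence of length 3: Kyoto [1,4], then Porto [3,5], then Lima [4,7]. Since dp[5][7] = 3, nothing longer is possible.

3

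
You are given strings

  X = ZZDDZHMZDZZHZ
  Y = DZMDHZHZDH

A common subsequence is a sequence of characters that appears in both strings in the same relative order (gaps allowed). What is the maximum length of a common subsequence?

7

Let dp[i][j] be the LCS length of the first i characters of X and the first j characters of Y. dp[i][j] = dp[i-1][j-1]+1 when the i-th and j-th characters match, else max(dp[i-1][j], dp[i][j-1]).
    ·  D  Z  M  D  H  Z  H  Z  D  H
 ·  0  0  0  0  0  0  0  0  0  0  0
 Z  0  0  1  1  1  1  1  1  1  1  1
 Z  0  0  1  1  1  1  2  2  2  2  2
 D  0  1  1  1  2  2  2  2  2  3  3
 D  0  1  1  1  2  2  2  2  2  3  3
 Z  0  1  2  2  2  2  3  3  3  3  3
 H  0  1  2  2  2  3  3  4  4  4  4
 M  0  1  2  3  3  3  3  4  4  4  4
 Z  0  1  2  3  3  3  4  4  5  5  5
 D  0  1  2  3  4  4  4  4  5  6  6
 Z  0  1  2  3  4  4  5  5  5  6  6
 Z  0  1  2  3  4  4  5  5  6  6  6
 H  0  1  2  3  4  5  5  6  6  6  7
 Z  0  1  2  3  4  5  6  6  7  7  7
dp[13][10] = 7. One LCS (by backtracking along matches): ZDZHZDH.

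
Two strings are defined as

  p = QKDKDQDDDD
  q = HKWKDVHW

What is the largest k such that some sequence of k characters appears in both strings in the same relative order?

Let dp[i][j] be the LCS length of the first i characters of p and the first j characters of q. dp[i][j] = dp[i-1][j-1]+1 when the i-th and j-th characters match, else max(dp[i-1][j], dp[i][j-1]).
    ·  H  K  W  K  D  V  H  W
 ·  0  0  0  0  0  0  0  0  0
 Q  0  0  0  0  0  0  0  0  0
 K  0  0  1  1  1  1  1  1  1
 D  0  0  1  1  1  2  2  2  2
 K  0  0  1  1  2  2  2  2  2
 D  0  0  1  1  2  3  3  3  3
 Q  0  0  1  1  2  3  3  3  3
 D  0  0  1  1  2  3  3  3  3
 D  0  0  1  1  2  3  3  3  3
 D  0  0  1  1  2  3  3  3  3
 D  0  0  1  1  2  3  3  3  3
dp[10][8] = 3. One LCS (by backtracking along matches): KKD.

3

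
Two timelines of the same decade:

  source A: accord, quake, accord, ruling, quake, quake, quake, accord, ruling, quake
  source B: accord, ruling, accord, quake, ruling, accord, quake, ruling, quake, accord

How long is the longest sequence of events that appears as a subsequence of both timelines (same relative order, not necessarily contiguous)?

Pick accord [1,3]; then quake [2,4]; then accord [3,6]; then ruling [4,8]; then quake [7,9]; then accord [8,10]; all 6 events appear in both, in order. Since dp[10][10] = 6, nothing longer is possible.

6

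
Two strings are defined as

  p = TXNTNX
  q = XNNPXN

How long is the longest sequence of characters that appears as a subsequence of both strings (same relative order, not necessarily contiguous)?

4

Let dp[i][j] be the LCS length of the first i characters of p and the first j characters of q. dp[i][j] = dp[i-1][j-1]+1 when the i-th and j-th characters match, else max(dp[i-1][j], dp[i][j-1]).
    ·  X  N  N  P  X  N
 ·  0  0  0  0  0  0  0
 T  0  0  0  0  0  0  0
 X  0  1  1  1  1  1  1
 N  0  1  2  2  2  2  2
 T  0  1  2  2  2  2  2
 N  0  1  2  3  3  3  3
 X  0  1  2  3  3  4  4
dp[6][6] = 4. One LCS (by backtracking along matches): XNNX.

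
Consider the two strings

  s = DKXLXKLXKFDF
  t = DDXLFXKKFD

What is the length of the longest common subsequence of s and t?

Pick D (s #1, t #2), X (s #3, t #3), L (s #4, t #4), X (s #5, t #6), K (s #6, t #7), K (s #9, t #8), F (s #10, t #9), D (s #11, t #10); all 8 characters appear in both, in order. The LCS DP gives dp[12][10] = 8, so this is optimal.

8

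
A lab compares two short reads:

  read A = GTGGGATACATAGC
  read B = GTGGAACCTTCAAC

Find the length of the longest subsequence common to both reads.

10

One common subsequence of length 10: G (read A #1, read B #1), T (read A #2, read B #2), G (read A #3, read B #3), G (read A #4, read B #4), A (read A #6, read B #6), T (read A #7, read B #10), C (read A #9, read B #11), A (read A #10, read B #12), A (read A #12, read B #13), C (read A #14, read B #14), and the DP table's final entry dp[14][14] is also 10, so no common subsequence is longer.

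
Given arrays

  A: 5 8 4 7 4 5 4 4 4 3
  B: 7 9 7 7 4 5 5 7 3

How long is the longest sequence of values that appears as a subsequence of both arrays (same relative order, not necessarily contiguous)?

Let dp[i][j] be the LCS length of the first i values of A and the first j values of B. dp[i][j] = dp[i-1][j-1]+1 when the i-th and j-th values match, else max(dp[i-1][j], dp[i][j-1]).
    ·  7  9  7  7  4  5  5  7  3
 ·  0  0  0  0  0  0  0  0  0  0
 5  0  0  0  0  0  0  1  1  1  1
 8  0  0  0  0  0  0  1  1  1  1
 4  0  0  0  0  0  1  1  1  1  1
 7  0  1  1  1  1  1  1  1  2  2
 4  0  1  1  1  1  2  2  2  2  2
 5  0  1  1  1  1  2  3  3  3  3
 4  0  1  1  1  1  2  3  3  3  3
 4  0  1  1  1  1  2  3  3  3  3
 4  0  1  1  1  1  2  3  3  3  3
 3  0  1  1  1  1  2  3  3  3  4
dp[10][9] = 4. One LCS (by backtracking along matches): 7, 4, 5, 3.

4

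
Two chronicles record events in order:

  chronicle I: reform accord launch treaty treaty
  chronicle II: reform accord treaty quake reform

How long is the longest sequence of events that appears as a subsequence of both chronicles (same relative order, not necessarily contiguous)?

One common subsequence of length 3: reform [1,1]; then accord [2,2]; then treaty [4,3]. Since dp[5][5] = 3, nothing longer is possible.

3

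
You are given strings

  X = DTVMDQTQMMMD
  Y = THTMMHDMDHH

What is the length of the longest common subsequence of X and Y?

Let dp[i][j] be the LCS length of the first i characters of X and the first j characters of Y. dp[i][j] = dp[i-1][j-1]+1 when the i-th and j-th characters match, else max(dp[i-1][j], dp[i][j-1]).
    ·  T  H  T  M  M  H  D  M  D  H  H
 ·  0  0  0  0  0  0  0  0  0  0  0  0
 D  0  0  0  0  0  0  0  1  1  1  1  1
 T  0  1  1  1  1  1  1  1  1  1  1  1
 V  0  1  1  1  1  1  1  1  1  1  1  1
 M  0  1  1  1  2  2  2  2  2  2  2  2
 D  0  1  1  1  2  2  2  3  3  3  3  3
 Q  0  1  1  1  2  2  2  3  3  3  3  3
 T  0  1  1  2  2  2  2  3  3  3  3  3
 Q  0  1  1  2  2  2  2  3  3  3  3  3
 M  0  1  1  2  3  3  3  3  4  4  4  4
 M  0  1  1  2  3  4  4  4  4  4  4  4
 M  0  1  1  2  3  4  4  4  5  5  5  5
 D  0  1  1  2  3  4  4  5  5  6  6  6
dp[12][11] = 6. One LCS (by backtracking along matches): TTMMMD.

6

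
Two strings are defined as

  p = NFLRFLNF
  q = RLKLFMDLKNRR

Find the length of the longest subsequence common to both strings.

Match L at p[3]=q[4] → F at p[5]=q[5] → L at p[6]=q[8] → N at p[7]=q[10] — 4 characters in the same relative order in both. dp[8][12] = 4 confirms this is the maximum.

4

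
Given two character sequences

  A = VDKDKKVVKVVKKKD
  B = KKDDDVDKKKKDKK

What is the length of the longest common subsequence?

Taking V (A #1, B #6), then D (A #2, B #7), then K (A #3, B #8), then K (A #5, B #9), then K (A #6, B #10), then K (A #9, B #11), then K (A #13, B #13), then K (A #14, B #14) gives a common subsequence of length 8. The LCS DP gives dp[15][14] = 8, so this is optimal.

8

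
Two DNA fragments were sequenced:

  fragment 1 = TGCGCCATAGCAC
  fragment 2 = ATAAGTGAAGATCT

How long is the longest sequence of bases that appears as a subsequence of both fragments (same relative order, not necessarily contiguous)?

8

One common subsequence of length 8: T at fragment 1[1]=fragment 2[2], then G at fragment 1[2]=fragment 2[5], then G at fragment 1[4]=fragment 2[7], then A at fragment 1[7]=fragment 2[8], then A at fragment 1[9]=fragment 2[9], then G at fragment 1[10]=fragment 2[10], then A at fragment 1[12]=fragment 2[11], then C at fragment 1[13]=fragment 2[13]. The LCS DP gives dp[13][14] = 8, so this is optimal.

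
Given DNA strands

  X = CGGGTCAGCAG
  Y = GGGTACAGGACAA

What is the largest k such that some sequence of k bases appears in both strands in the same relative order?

One common subsequence of length 9: G [2,1], then G [3,2], then G [4,3], then T [5,4], then C [6,6], then A [7,7], then G [8,9], then C [9,11], then A [10,13]. dp[11][13] = 9 confirms this is the maximum.

9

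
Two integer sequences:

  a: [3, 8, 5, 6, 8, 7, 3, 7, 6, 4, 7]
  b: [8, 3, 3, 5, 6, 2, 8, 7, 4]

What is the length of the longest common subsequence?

Let dp[i][j] be the LCS length of the first i values of a and the first j values of b. dp[i][j] = dp[i-1][j-1]+1 when the i-th and j-th values match, else max(dp[i-1][j], dp[i][j-1]).
    ·  8  3  3  5  6  2  8  7  4
 ·  0  0  0  0  0  0  0  0  0  0
 3  0  0  1  1  1  1  1  1  1  1
 8  0  1  1  1  1  1  1  2  2  2
 5  0  1  1  1  2  2  2  2  2  2
 6  0  1  1  1  2  3  3  3  3  3
 8  0  1  1  1  2  3  3  4  4  4
 7  0  1  1  1  2  3  3  4  5  5
 3  0  1  2  2  2  3  3  4  5  5
 7  0  1  2  2  2  3  3  4  5  5
 6  0  1  2  2  2  3  3  4  5  5
 4  0  1  2  2  2  3  3  4  5  6
 7  0  1  2  2  2  3  3  4  5  6
dp[11][9] = 6. One LCS (by backtracking along matches): 3, 5, 6, 8, 7, 4.

6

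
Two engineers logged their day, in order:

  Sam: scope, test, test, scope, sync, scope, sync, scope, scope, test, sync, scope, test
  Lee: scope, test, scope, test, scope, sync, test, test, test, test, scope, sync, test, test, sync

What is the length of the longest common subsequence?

Taking scope at Sam[1]=Lee[1] → test at Sam[2]=Lee[2] → test at Sam[3]=Lee[4] → scope at Sam[4]=Lee[5] → sync at Sam[5]=Lee[6] → scope at Sam[6]=Lee[11] → sync at Sam[7]=Lee[12] → test at Sam[10]=Lee[14] → sync at Sam[11]=Lee[15] gives a common subsequence of length 9, and the DP table's final entry dp[13][15] is also 9, so no common subsequence is longer.

9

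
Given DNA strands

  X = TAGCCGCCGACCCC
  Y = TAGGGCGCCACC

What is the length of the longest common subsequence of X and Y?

Match T at X[1]=Y[1], then A at X[2]=Y[2], then G at X[3]=Y[5], then C at X[5]=Y[6], then G at X[6]=Y[7], then C at X[7]=Y[8], then C at X[8]=Y[9], then A at X[10]=Y[10], then C at X[13]=Y[11], then C at X[14]=Y[12] — 10 bases in the same relative order in both. dp[14][12] = 10 confirms this is the maximum.

10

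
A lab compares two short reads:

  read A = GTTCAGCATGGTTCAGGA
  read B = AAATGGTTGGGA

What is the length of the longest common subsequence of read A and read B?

Taking A [5,2] → A [8,3] → T [9,4] → G [10,5] → G [11,6] → T [12,7] → T [13,8] → G [16,10] → G [17,11] → A [18,12] gives a common subsequence of length 10. dp[18][12] = 10 confirms this is the maximum.

10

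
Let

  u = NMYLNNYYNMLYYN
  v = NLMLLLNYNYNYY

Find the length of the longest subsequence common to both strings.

One common subsequence of length 9: N at u[1]=v[1], then M at u[2]=v[3], then L at u[4]=v[6], then N at u[5]=v[7], then N at u[6]=v[9], then Y at u[8]=v[10], then N at u[9]=v[11], then Y at u[12]=v[12], then Y at u[13]=v[13]. Since dp[14][13] = 9, nothing longer is possible.

9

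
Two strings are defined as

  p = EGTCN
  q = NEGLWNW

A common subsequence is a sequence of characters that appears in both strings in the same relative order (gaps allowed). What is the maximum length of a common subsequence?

3

One common subsequence of length 3: E [1,2], G [2,3], N [5,6]. Since dp[5][7] = 3, nothing longer is possible.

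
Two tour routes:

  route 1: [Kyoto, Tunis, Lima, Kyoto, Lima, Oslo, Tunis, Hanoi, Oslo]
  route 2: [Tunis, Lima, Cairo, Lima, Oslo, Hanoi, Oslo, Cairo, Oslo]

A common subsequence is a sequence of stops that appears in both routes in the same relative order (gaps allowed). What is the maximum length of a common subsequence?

Match Tunis at route 1[2]=route 2[1], then Lima at route 1[3]=route 2[2], then Lima at route 1[5]=route 2[4], then Oslo at route 1[6]=route 2[5], then Hanoi at route 1[8]=route 2[6], then Oslo at route 1[9]=route 2[9] — 6 stops in the same relative order in both. The LCS DP gives dp[9][9] = 6, so this is optimal.

6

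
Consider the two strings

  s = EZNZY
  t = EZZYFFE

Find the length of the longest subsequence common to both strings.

4

Pick E (s #1, t #1); then Z (s #2, t #2); then Z (s #4, t #3); then Y (s #5, t #4); all 4 characters appear in both, in order. dp[5][7] = 4 confirms this is the maximum.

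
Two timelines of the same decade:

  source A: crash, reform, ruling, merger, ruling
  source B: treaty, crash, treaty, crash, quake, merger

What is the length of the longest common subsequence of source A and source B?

2

One common subsequence of length 2: crash [1,4], merger [4,6]. Since dp[5][6] = 2, nothing longer is possible.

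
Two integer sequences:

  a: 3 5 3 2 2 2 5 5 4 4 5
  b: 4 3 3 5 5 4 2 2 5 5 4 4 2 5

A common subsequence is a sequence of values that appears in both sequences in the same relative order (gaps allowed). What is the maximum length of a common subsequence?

9

Taking 3 (a #1, b #3), then 5 (a #2, b #5), then 2 (a #5, b #7), then 2 (a #6, b #8), then 5 (a #7, b #9), then 5 (a #8, b #10), then 4 (a #9, b #11), then 4 (a #10, b #12), then 5 (a #11, b #14) gives a common subsequence of length 9, and the DP table's final entry dp[11][14] is also 9, so no common subsequence is longer.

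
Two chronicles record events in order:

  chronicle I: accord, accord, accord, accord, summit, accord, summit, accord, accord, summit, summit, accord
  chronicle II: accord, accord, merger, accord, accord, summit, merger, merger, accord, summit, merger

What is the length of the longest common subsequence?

7

Pick accord at chronicle I[1]=chronicle II[1], then accord at chronicle I[2]=chronicle II[2], then accord at chronicle I[3]=chronicle II[4], then accord at chronicle I[4]=chronicle II[5], then summit at chronicle I[5]=chronicle II[6], then accord at chronicle I[6]=chronicle II[9], then summit at chronicle I[7]=chronicle II[10]; all 7 events appear in both, in order, and the DP table's final entry dp[12][11] is also 7, so no common subsequence is longer.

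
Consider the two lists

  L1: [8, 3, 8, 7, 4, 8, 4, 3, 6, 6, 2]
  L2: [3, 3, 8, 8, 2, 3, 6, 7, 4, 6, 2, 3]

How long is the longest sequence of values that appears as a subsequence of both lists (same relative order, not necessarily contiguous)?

7

Match 3 (L1 #2, L2 #2), then 8 (L1 #3, L2 #3), then 8 (L1 #6, L2 #4), then 3 (L1 #8, L2 #6), then 6 (L1 #9, L2 #7), then 6 (L1 #10, L2 #10), then 2 (L1 #11, L2 #11) — 7 values in the same relative order in both. dp[11][12] = 7 confirms this is the maximum.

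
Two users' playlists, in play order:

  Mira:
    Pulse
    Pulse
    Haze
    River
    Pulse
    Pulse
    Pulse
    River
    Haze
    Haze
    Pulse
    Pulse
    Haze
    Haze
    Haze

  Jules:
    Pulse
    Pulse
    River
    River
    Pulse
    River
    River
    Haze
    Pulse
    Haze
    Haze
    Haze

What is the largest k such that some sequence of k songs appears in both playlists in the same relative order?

Pick Pulse (Mira #1, Jules #1), Pulse (Mira #2, Jules #2), River (Mira #4, Jules #4), Pulse (Mira #5, Jules #5), River (Mira #8, Jules #7), Haze (Mira #10, Jules #8), Pulse (Mira #12, Jules #9), Haze (Mira #13, Jules #10), Haze (Mira #14, Jules #11), Haze (Mira #15, Jules #12); all 10 songs appear in both, in order. The LCS DP gives dp[15][12] = 10, so this is optimal.

10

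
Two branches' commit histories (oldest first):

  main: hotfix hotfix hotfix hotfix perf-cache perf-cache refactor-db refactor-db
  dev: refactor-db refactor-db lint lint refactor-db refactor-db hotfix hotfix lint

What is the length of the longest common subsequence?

Pick hotfix at main[1]=dev[7], hotfix at main[2]=dev[8]; all 2 commits appear in both, in order. The LCS DP gives dp[8][9] = 2, so this is optimal.

2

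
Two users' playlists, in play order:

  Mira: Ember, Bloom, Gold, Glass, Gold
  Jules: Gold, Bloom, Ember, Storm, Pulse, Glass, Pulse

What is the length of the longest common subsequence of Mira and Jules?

One common subsequence of length 2: Ember at Mira[1]=Jules[3], then Glass at Mira[4]=Jules[6]. The LCS DP gives dp[5][7] = 2, so this is optimal.

2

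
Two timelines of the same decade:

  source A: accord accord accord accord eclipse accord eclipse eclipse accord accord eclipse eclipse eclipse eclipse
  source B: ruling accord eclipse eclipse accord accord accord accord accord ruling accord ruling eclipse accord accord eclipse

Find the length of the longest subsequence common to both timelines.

Taking accord (source A #1, source B #6), accord (source A #2, source B #7), accord (source A #3, source B #8), accord (source A #4, source B #9), accord (source A #6, source B #11), eclipse (source A #8, source B #13), accord (source A #9, source B #14), accord (source A #10, source B #15), eclipse (source A #14, source B #16) gives a common subsequence of length 9, and the DP table's final entry dp[14][16] is also 9, so no common subsequence is longer.

9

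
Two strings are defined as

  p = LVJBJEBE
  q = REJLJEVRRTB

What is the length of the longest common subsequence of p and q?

4

Let dp[i][j] be the LCS length of the first i characters of p and the first j characters of q. dp[i][j] = dp[i-1][j-1]+1 when the i-th and j-th characters match, else max(dp[i-1][j], dp[i][j-1]).
    ·  R  E  J  L  J  E  V  R  R  T  B
 ·  0  0  0  0  0  0  0  0  0  0  0  0
 L  0  0  0  0  1  1  1  1  1  1  1  1
 V  0  0  0  0  1  1  1  2  2  2  2  2
 J  0  0  0  1  1  2  2  2  2  2  2  2
 B  0  0  0  1  1  2  2  2  2  2  2  3
 J  0  0  0  1  1  2  2  2  2  2  2  3
 E  0  0  1  1  1  2  3  3  3  3  3  3
 B  0  0  1  1  1  2  3  3  3  3  3  4
 E  0  0  1  1  1  2  3  3  3  3  3  4
dp[8][11] = 4. One LCS (by backtracking along matches): LJEB.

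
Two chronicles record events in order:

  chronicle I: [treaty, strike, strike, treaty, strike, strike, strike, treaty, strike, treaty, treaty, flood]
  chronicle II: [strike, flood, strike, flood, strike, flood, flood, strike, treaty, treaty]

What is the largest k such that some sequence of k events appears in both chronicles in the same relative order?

6

One common subsequence of length 6: strike (chronicle I #2, chronicle II #1), strike (chronicle I #3, chronicle II #3), strike (chronicle I #5, chronicle II #5), strike (chronicle I #9, chronicle II #8), treaty (chronicle I #10, chronicle II #9), treaty (chronicle I #11, chronicle II #10). The LCS DP gives dp[12][10] = 6, so this is optimal.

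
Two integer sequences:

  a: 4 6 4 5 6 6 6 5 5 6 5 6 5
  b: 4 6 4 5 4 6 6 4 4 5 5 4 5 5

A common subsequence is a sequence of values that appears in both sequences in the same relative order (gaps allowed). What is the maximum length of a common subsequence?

Match 4 (a #1, b #1) → 6 (a #2, b #2) → 4 (a #3, b #3) → 5 (a #4, b #4) → 6 (a #5, b #6) → 6 (a #6, b #7) → 5 (a #8, b #10) → 5 (a #9, b #11) → 5 (a #11, b #13) → 5 (a #13, b #14) — 10 values in the same relative order in both. Since dp[13][14] = 10, nothing longer is possible.

10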